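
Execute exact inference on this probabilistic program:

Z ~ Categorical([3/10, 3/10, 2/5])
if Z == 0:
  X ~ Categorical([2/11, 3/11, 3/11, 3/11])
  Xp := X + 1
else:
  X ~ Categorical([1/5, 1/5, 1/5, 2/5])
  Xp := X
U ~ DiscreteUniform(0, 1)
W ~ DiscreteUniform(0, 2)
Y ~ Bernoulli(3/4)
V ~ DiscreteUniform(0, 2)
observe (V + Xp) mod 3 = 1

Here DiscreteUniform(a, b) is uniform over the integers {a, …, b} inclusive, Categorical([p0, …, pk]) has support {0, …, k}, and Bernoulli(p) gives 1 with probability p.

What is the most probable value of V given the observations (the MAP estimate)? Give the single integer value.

argmax_v P(V = v | obs) = 1

Enumerate traces; 144 have nonzero weight after conditioning:
  (Z=0, X=0, U=0, W=0, Y=0, V=0) weight 1/1320
  (Z=0, X=0, U=0, W=0, Y=1, V=0) weight 1/440
  (Z=0, X=0, U=0, W=1, Y=0, V=0) weight 1/1320
  (Z=0, X=0, U=0, W=1, Y=1, V=0) weight 1/440
  (Z=0, X=0, U=0, W=2, Y=0, V=0) weight 1/1320
  (Z=0, X=0, U=0, W=2, Y=1, V=0) weight 1/440
  (Z=0, X=0, U=1, W=0, Y=0, V=0) weight 1/1320
  (Z=0, X=0, U=1, W=0, Y=1, V=0) weight 1/440
  (Z=0, X=1, U=0, W=0, Y=0, V=2) weight 1/880
  (Z=0, X=2, U=0, W=0, Y=0, V=1) weight 1/880
  … 134 more
Group by V:
  weight(V=0) = 76/825
  weight(V=1) = 46/275
  weight(V=2) = 61/825
Total weight = 76/825 + 46/275 + 61/825 = 1/3
P(V=0 | obs) = 76/825 / 1/3 = 76/275
P(V=1 | obs) = 46/275 / 1/3 = 138/275
P(V=2 | obs) = 61/825 / 1/3 = 61/275
argmax = 1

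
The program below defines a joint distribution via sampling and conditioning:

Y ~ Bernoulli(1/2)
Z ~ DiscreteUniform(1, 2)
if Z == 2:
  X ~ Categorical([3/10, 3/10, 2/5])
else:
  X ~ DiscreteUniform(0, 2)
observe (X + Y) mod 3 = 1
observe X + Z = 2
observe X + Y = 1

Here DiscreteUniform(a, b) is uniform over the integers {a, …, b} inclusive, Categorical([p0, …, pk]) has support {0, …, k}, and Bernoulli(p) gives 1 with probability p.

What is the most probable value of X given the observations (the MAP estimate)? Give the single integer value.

argmax_v P(X = v | obs) = 1

Enumerate traces; 2 have nonzero weight after conditioning:
  (Y=0, Z=1, X=1) weight 1/12
  (Y=1, Z=2, X=0) weight 3/40
Group by X:
  weight(X=0) = 3/40
  weight(X=1) = 1/12
Total weight = 3/40 + 1/12 = 19/120
P(X=0 | obs) = 3/40 / 19/120 = 9/19
P(X=1 | obs) = 1/12 / 19/120 = 10/19
argmax = 1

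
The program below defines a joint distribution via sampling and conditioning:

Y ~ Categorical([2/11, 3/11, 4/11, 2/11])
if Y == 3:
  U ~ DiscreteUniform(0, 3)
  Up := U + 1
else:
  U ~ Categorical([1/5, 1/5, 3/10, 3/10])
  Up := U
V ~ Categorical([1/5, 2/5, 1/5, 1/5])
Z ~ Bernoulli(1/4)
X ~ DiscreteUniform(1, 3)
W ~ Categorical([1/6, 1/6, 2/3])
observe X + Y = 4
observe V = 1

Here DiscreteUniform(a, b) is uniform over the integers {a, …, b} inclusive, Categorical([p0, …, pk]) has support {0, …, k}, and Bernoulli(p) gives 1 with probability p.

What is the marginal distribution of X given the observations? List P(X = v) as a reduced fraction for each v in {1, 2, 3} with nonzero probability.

Enumerate traces; 72 have nonzero weight after conditioning:
  (Y=1, U=0, V=1, Z=0, X=3, W=0) weight 1/1100
  (Y=1, U=0, V=1, Z=0, X=3, W=1) weight 1/1100
  (Y=1, U=0, V=1, Z=0, X=3, W=2) weight 1/275
  (Y=1, U=0, V=1, Z=1, X=3, W=0) weight 1/3300
  (Y=1, U=0, V=1, Z=1, X=3, W=1) weight 1/3300
  (Y=1, U=0, V=1, Z=1, X=3, W=2) weight 1/825
  (Y=1, U=1, V=1, Z=0, X=3, W=0) weight 1/1100
  (Y=1, U=1, V=1, Z=0, X=3, W=1) weight 1/1100
  (Y=2, U=0, V=1, Z=0, X=2, W=0) weight 1/825
  (Y=3, U=0, V=1, Z=0, X=1, W=0) weight 1/1320
  … 62 more
Group by X:
  weight(X=1) = 4/165
  weight(X=2) = 8/165
  weight(X=3) = 2/55
Total weight = 4/165 + 8/165 + 2/55 = 6/55
P(X=1 | obs) = 4/165 / 6/55 = 2/9
P(X=2 | obs) = 8/165 / 6/55 = 4/9
P(X=3 | obs) = 2/55 / 6/55 = 1/3

P(X=1) = 2/9, P(X=2) = 4/9, P(X=3) = 1/3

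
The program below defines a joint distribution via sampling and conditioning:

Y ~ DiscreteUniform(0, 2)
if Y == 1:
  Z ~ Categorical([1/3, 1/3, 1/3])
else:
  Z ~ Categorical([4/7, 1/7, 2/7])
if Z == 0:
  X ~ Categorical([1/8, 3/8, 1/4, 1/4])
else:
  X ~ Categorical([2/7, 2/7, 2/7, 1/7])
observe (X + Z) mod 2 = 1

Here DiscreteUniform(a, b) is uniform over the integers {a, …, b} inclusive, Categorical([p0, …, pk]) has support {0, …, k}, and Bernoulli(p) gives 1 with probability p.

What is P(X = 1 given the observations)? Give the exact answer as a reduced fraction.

P(X = 1 | obs) = 955/1957

Enumerate traces; 18 have nonzero weight after conditioning:
  (Y=0, Z=0, X=1) weight 1/14
  (Y=0, Z=0, X=3) weight 1/21
  (Y=0, Z=1, X=0) weight 2/147
  (Y=0, Z=1, X=2) weight 2/147
  (Y=0, Z=2, X=1) weight 4/147
  (Y=0, Z=2, X=3) weight 2/147
  (Y=1, Z=0, X=1) weight 1/24
  (Y=1, Z=0, X=3) weight 1/36
  … 10 more
Group by X:
  weight(X=0) = 26/441
  weight(X=1) = 955/3528
  weight(X=2) = 26/441
  weight(X=3) = 293/1764
Total weight = 26/441 + 955/3528 + 26/441 + 293/1764 = 1957/3528
P(X=0 | obs) = 26/441 / 1957/3528 = 208/1957
P(X=1 | obs) = 955/3528 / 1957/3528 = 955/1957
P(X=2 | obs) = 26/441 / 1957/3528 = 208/1957
P(X=3 | obs) = 293/1764 / 1957/3528 = 586/1957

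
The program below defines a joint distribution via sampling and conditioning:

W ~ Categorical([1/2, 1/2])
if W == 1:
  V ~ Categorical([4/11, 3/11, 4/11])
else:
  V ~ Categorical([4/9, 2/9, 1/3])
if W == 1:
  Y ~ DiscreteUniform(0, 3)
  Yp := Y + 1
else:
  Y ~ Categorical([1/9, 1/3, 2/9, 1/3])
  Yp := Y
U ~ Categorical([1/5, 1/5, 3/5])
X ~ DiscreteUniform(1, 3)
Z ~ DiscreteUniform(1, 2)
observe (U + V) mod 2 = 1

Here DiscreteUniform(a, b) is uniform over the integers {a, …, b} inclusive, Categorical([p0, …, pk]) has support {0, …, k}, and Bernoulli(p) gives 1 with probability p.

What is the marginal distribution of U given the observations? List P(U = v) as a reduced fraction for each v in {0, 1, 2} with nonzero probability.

P(U=0) = 49/345, P(U=1) = 149/345, P(U=2) = 49/115

Enumerate traces; 192 have nonzero weight after conditioning:
  (W=0, V=0, Y=0, U=1, X=1, Z=1) weight 1/1215
  (W=0, V=0, Y=0, U=1, X=1, Z=2) weight 1/1215
  (W=0, V=0, Y=0, U=1, X=2, Z=1) weight 1/1215
  (W=0, V=0, Y=0, U=1, X=2, Z=2) weight 1/1215
  (W=0, V=0, Y=0, U=1, X=3, Z=1) weight 1/1215
  (W=0, V=0, Y=0, U=1, X=3, Z=2) weight 1/1215
  (W=0, V=0, Y=1, U=1, X=1, Z=1) weight 1/405
  (W=0, V=0, Y=1, U=1, X=1, Z=2) weight 1/405
  (W=0, V=1, Y=0, U=0, X=1, Z=1) weight 1/2430
  (W=0, V=1, Y=0, U=2, X=1, Z=1) weight 1/810
  … 182 more
Group by U:
  weight(U=0) = 49/990
  weight(U=1) = 149/990
  weight(U=2) = 49/330
Total weight = 49/990 + 149/990 + 49/330 = 23/66
P(U=0 | obs) = 49/990 / 23/66 = 49/345
P(U=1 | obs) = 149/990 / 23/66 = 149/345
P(U=2 | obs) = 49/330 / 23/66 = 49/115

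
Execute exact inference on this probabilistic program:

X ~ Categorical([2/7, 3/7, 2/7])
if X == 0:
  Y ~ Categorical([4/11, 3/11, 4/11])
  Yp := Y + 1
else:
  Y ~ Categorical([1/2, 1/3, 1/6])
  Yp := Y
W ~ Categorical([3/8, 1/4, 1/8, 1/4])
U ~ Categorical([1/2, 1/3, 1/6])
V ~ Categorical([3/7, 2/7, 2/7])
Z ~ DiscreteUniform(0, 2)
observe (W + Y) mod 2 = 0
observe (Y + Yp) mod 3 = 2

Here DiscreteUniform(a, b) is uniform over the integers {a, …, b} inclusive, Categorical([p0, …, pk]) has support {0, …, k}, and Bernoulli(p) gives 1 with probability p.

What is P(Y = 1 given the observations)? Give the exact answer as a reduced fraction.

Enumerate traces; 162 have nonzero weight after conditioning:
  (X=0, Y=2, W=0, U=0, V=0, Z=0) weight 3/1078
  (X=0, Y=2, W=0, U=0, V=0, Z=1) weight 3/1078
  (X=0, Y=2, W=0, U=0, V=0, Z=2) weight 3/1078
  (X=0, Y=2, W=0, U=0, V=1, Z=0) weight 1/539
  (X=0, Y=2, W=0, U=0, V=1, Z=1) weight 1/539
  (X=0, Y=2, W=0, U=0, V=1, Z=2) weight 1/539
  (X=0, Y=2, W=0, U=0, V=2, Z=0) weight 1/539
  (X=0, Y=2, W=0, U=0, V=2, Z=1) weight 1/539
  (X=1, Y=1, W=1, U=0, V=0, Z=0) weight 1/392
  … 153 more
Group by Y:
  weight(Y=1) = 5/42
  weight(Y=2) = 4/77
Total weight = 5/42 + 4/77 = 79/462
P(Y=1 | obs) = 5/42 / 79/462 = 55/79
P(Y=2 | obs) = 4/77 / 79/462 = 24/79

P(Y = 1 | obs) = 55/79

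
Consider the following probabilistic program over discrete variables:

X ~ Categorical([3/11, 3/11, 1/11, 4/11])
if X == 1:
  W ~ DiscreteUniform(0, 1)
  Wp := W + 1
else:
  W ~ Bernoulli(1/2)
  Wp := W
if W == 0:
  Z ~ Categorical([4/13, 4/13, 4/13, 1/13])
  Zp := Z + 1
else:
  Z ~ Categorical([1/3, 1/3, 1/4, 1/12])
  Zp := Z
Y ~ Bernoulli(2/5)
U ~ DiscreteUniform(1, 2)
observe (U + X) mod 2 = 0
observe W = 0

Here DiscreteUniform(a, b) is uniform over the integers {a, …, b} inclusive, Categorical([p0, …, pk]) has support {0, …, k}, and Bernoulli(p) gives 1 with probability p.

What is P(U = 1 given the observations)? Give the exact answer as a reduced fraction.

P(U = 1 | obs) = 7/11

Enumerate traces; 32 have nonzero weight after conditioning:
  (X=0, W=0, Z=0, Y=0, U=2) weight 9/715
  (X=0, W=0, Z=0, Y=1, U=2) weight 6/715
  (X=0, W=0, Z=1, Y=0, U=2) weight 9/715
  (X=0, W=0, Z=1, Y=1, U=2) weight 6/715
  (X=0, W=0, Z=2, Y=0, U=2) weight 9/715
  (X=0, W=0, Z=2, Y=1, U=2) weight 6/715
  (X=0, W=0, Z=3, Y=0, U=2) weight 9/2860
  (X=0, W=0, Z=3, Y=1, U=2) weight 3/1430
  (X=1, W=0, Z=0, Y=0, U=1) weight 9/715
  … 23 more
Group by U:
  weight(U=1) = 7/44
  weight(U=2) = 1/11
Total weight = 7/44 + 1/11 = 1/4
P(U=1 | obs) = 7/44 / 1/4 = 7/11
P(U=2 | obs) = 1/11 / 1/4 = 4/11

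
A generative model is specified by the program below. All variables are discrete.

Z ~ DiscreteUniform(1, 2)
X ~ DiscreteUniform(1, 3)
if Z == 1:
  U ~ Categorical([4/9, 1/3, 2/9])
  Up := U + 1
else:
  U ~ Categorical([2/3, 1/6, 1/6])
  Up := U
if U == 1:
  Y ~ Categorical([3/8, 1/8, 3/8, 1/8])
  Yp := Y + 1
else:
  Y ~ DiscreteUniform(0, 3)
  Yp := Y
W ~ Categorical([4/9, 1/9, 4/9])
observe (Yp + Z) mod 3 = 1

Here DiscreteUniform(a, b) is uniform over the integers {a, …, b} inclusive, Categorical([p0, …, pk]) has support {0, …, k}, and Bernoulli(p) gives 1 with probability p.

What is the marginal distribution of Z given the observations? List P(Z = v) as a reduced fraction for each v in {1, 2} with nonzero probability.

P(Z=1) = 2/3, P(Z=2) = 1/3

Enumerate traces; 72 have nonzero weight after conditioning:
  (Z=1, X=1, U=0, Y=0, W=0) weight 2/243
  (Z=1, X=1, U=0, Y=0, W=1) weight 1/486
  (Z=1, X=1, U=0, Y=0, W=2) weight 2/243
  (Z=1, X=1, U=0, Y=3, W=0) weight 2/243
  (Z=1, X=1, U=0, Y=3, W=1) weight 1/486
  (Z=1, X=1, U=0, Y=3, W=2) weight 2/243
  (Z=1, X=1, U=1, Y=2, W=0) weight 1/108
  (Z=1, X=1, U=1, Y=2, W=1) weight 1/432
  (Z=2, X=1, U=0, Y=2, W=0) weight 1/81
  … 63 more
Group by Z:
  weight(Z=1) = 11/48
  weight(Z=2) = 11/96
Total weight = 11/48 + 11/96 = 11/32
P(Z=1 | obs) = 11/48 / 11/32 = 2/3
P(Z=2 | obs) = 11/96 / 11/32 = 1/3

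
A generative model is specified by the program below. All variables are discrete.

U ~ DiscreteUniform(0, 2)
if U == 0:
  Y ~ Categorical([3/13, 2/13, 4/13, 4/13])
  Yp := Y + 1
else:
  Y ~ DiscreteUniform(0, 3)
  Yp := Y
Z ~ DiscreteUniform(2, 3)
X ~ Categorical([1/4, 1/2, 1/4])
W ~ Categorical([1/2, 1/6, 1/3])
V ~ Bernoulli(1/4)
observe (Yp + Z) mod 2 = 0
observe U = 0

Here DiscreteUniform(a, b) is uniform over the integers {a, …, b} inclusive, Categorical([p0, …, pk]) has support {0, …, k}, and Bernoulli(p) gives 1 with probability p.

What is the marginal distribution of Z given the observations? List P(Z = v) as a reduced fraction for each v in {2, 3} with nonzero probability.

Enumerate traces; 72 have nonzero weight after conditioning:
  (U=0, Y=0, Z=3, X=0, W=0, V=0) weight 3/832
  (U=0, Y=0, Z=3, X=0, W=0, V=1) weight 1/832
  (U=0, Y=0, Z=3, X=0, W=1, V=0) weight 1/832
  (U=0, Y=0, Z=3, X=0, W=1, V=1) weight 1/2496
  (U=0, Y=0, Z=3, X=0, W=2, V=0) weight 1/416
  (U=0, Y=0, Z=3, X=0, W=2, V=1) weight 1/1248
  (U=0, Y=0, Z=3, X=1, W=0, V=0) weight 3/416
  (U=0, Y=0, Z=3, X=1, W=0, V=1) weight 1/416
  (U=0, Y=1, Z=2, X=0, W=0, V=0) weight 1/416
  … 63 more
Group by Z:
  weight(Z=2) = 1/13
  weight(Z=3) = 7/78
Total weight = 1/13 + 7/78 = 1/6
P(Z=2 | obs) = 1/13 / 1/6 = 6/13
P(Z=3 | obs) = 7/78 / 1/6 = 7/13

P(Z=2) = 6/13, P(Z=3) = 7/13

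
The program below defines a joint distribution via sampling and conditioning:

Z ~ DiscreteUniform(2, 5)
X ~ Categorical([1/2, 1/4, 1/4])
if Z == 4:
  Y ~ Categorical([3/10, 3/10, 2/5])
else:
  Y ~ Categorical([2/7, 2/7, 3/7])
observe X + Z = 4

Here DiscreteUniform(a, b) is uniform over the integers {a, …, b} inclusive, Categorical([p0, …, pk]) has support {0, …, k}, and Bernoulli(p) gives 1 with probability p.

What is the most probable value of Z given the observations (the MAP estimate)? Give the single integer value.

Enumerate traces; 9 have nonzero weight after conditioning:
  (Z=2, X=2, Y=0) weight 1/56
  (Z=2, X=2, Y=1) weight 1/56
  (Z=2, X=2, Y=2) weight 3/112
  (Z=3, X=1, Y=0) weight 1/56
  (Z=3, X=1, Y=1) weight 1/56
  (Z=3, X=1, Y=2) weight 3/112
  (Z=4, X=0, Y=0) weight 3/80
  (Z=4, X=0, Y=1) weight 3/80
  … 1 more
Group by Z:
  weight(Z=2) = 1/16
  weight(Z=3) = 1/16
  weight(Z=4) = 1/8
Total weight = 1/16 + 1/16 + 1/8 = 1/4
P(Z=2 | obs) = 1/16 / 1/4 = 1/4
P(Z=3 | obs) = 1/16 / 1/4 = 1/4
P(Z=4 | obs) = 1/8 / 1/4 = 1/2
argmax = 4

argmax_v P(Z = v | obs) = 4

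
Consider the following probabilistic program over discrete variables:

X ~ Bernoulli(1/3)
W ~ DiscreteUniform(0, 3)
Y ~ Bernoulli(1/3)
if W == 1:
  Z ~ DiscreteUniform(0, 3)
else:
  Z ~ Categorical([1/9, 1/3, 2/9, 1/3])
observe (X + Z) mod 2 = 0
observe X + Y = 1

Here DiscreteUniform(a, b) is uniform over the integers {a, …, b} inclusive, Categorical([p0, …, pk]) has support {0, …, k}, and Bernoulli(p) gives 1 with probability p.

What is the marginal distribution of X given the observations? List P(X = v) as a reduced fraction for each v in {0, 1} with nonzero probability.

P(X=0) = 3/8, P(X=1) = 5/8

Enumerate traces; 16 have nonzero weight after conditioning:
  (X=0, W=0, Y=1, Z=0) weight 1/162
  (X=0, W=0, Y=1, Z=2) weight 1/81
  (X=0, W=1, Y=1, Z=0) weight 1/72
  (X=0, W=1, Y=1, Z=2) weight 1/72
  (X=0, W=2, Y=1, Z=0) weight 1/162
  (X=0, W=2, Y=1, Z=2) weight 1/81
  (X=0, W=3, Y=1, Z=0) weight 1/162
  (X=0, W=3, Y=1, Z=2) weight 1/81
  (X=1, W=0, Y=0, Z=1) weight 1/54
  … 7 more
Group by X:
  weight(X=0) = 1/12
  weight(X=1) = 5/36
Total weight = 1/12 + 5/36 = 2/9
P(X=0 | obs) = 1/12 / 2/9 = 3/8
P(X=1 | obs) = 5/36 / 2/9 = 5/8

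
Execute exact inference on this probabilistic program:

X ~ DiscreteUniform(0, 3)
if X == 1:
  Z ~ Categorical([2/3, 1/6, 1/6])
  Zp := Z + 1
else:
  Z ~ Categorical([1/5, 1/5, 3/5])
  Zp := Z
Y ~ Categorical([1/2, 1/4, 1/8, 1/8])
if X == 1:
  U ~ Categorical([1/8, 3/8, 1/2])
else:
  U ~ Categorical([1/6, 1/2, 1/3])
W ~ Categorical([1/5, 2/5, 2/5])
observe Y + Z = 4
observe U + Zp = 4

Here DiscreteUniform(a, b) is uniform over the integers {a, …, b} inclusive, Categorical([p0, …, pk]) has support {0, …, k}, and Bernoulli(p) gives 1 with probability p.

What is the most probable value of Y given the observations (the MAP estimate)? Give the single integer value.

Enumerate traces; 15 have nonzero weight after conditioning:
  (X=0, Z=2, Y=2, U=2, W=0) weight 1/800
  (X=0, Z=2, Y=2, U=2, W=1) weight 1/400
  (X=0, Z=2, Y=2, U=2, W=2) weight 1/400
  (X=1, Z=1, Y=3, U=2, W=0) weight 1/1920
  (X=1, Z=1, Y=3, U=2, W=1) weight 1/960
  (X=1, Z=1, Y=3, U=2, W=2) weight 1/960
  (X=1, Z=2, Y=2, U=1, W=0) weight 1/2560
  (X=1, Z=2, Y=2, U=1, W=1) weight 1/1280
  … 7 more
Group by Y:
  weight(Y=2) = 53/2560
  weight(Y=3) = 1/384
Total weight = 53/2560 + 1/384 = 179/7680
P(Y=2 | obs) = 53/2560 / 179/7680 = 159/179
P(Y=3 | obs) = 1/384 / 179/7680 = 20/179
argmax = 2

argmax_v P(Y = v | obs) = 2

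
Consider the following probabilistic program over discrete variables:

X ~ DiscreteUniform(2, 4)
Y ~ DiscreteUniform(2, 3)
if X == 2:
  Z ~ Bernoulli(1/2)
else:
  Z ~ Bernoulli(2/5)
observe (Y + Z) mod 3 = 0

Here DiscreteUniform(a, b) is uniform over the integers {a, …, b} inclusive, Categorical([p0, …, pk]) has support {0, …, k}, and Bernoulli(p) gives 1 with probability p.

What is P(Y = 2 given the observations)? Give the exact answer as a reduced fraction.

P(Y = 2 | obs) = 13/30

Enumerate traces; 6 have nonzero weight after conditioning:
  (X=2, Y=2, Z=1) weight 1/12
  (X=2, Y=3, Z=0) weight 1/12
  (X=3, Y=2, Z=1) weight 1/15
  (X=3, Y=3, Z=0) weight 1/10
  (X=4, Y=2, Z=1) weight 1/15
  (X=4, Y=3, Z=0) weight 1/10
Group by Y:
  weight(Y=2) = 13/60
  weight(Y=3) = 17/60
Total weight = 13/60 + 17/60 = 1/2
P(Y=2 | obs) = 13/60 / 1/2 = 13/30
P(Y=3 | obs) = 17/60 / 1/2 = 17/30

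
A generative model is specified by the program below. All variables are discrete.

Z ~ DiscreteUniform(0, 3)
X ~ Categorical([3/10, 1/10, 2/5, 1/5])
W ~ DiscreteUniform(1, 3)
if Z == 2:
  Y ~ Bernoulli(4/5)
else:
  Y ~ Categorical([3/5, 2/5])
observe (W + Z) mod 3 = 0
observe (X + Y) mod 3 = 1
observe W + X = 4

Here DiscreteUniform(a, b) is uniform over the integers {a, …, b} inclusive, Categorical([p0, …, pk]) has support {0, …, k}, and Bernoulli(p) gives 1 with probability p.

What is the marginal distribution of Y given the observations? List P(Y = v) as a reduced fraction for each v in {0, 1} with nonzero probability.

Enumerate traces; 3 have nonzero weight after conditioning:
  (Z=0, X=1, W=3, Y=0) weight 1/200
  (Z=2, X=3, W=1, Y=1) weight 1/75
  (Z=3, X=1, W=3, Y=0) weight 1/200
Group by Y:
  weight(Y=0) = 1/100
  weight(Y=1) = 1/75
Total weight = 1/100 + 1/75 = 7/300
P(Y=0 | obs) = 1/100 / 7/300 = 3/7
P(Y=1 | obs) = 1/75 / 7/300 = 4/7

P(Y=0) = 3/7, P(Y=1) = 4/7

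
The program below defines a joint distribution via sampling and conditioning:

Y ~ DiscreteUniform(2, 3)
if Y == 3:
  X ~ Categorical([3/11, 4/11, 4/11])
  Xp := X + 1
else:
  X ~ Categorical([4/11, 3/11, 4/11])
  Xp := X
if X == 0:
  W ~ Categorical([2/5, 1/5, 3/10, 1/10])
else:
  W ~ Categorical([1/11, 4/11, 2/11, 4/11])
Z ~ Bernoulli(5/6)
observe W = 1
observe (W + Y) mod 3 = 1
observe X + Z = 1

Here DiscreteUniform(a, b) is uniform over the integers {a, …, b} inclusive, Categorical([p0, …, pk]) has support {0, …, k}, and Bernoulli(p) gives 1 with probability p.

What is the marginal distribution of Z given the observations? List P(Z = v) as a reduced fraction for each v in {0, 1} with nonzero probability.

Enumerate traces; 2 have nonzero weight after conditioning:
  (Y=3, X=0, W=1, Z=1) weight 1/44
  (Y=3, X=1, W=1, Z=0) weight 4/363
Group by Z:
  weight(Z=0) = 4/363
  weight(Z=1) = 1/44
Total weight = 4/363 + 1/44 = 49/1452
P(Z=0 | obs) = 4/363 / 49/1452 = 16/49
P(Z=1 | obs) = 1/44 / 49/1452 = 33/49

P(Z=0) = 16/49, P(Z=1) = 33/49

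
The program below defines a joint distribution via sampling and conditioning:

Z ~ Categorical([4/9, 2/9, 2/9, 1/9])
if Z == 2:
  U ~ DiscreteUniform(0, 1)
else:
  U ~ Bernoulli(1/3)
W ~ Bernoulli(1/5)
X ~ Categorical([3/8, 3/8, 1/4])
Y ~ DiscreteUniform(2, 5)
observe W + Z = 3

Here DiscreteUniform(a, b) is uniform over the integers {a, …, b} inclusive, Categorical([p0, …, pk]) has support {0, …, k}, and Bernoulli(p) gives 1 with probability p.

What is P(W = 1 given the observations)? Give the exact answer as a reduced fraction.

Enumerate traces; 48 have nonzero weight after conditioning:
  (Z=2, U=0, W=1, X=0, Y=2) weight 1/480
  (Z=2, U=0, W=1, X=0, Y=3) weight 1/480
  (Z=2, U=0, W=1, X=0, Y=4) weight 1/480
  (Z=2, U=0, W=1, X=0, Y=5) weight 1/480
  (Z=2, U=0, W=1, X=1, Y=2) weight 1/480
  (Z=2, U=0, W=1, X=1, Y=3) weight 1/480
  (Z=2, U=0, W=1, X=1, Y=4) weight 1/480
  (Z=2, U=0, W=1, X=1, Y=5) weight 1/480
  (Z=3, U=0, W=0, X=0, Y=2) weight 1/180
  … 39 more
Group by W:
  weight(W=0) = 4/45
  weight(W=1) = 2/45
Total weight = 4/45 + 2/45 = 2/15
P(W=0 | obs) = 4/45 / 2/15 = 2/3
P(W=1 | obs) = 2/45 / 2/15 = 1/3

P(W = 1 | obs) = 1/3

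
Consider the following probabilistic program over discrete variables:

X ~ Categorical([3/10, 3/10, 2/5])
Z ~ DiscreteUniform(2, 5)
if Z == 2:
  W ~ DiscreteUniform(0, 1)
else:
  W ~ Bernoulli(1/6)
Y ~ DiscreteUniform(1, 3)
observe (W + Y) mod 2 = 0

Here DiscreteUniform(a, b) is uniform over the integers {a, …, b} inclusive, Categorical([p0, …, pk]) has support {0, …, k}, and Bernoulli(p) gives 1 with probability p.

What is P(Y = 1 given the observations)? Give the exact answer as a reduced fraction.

P(Y = 1 | obs) = 1/5

Enumerate traces; 36 have nonzero weight after conditioning:
  (X=0, Z=2, W=0, Y=2) weight 1/80
  (X=0, Z=2, W=1, Y=1) weight 1/80
  (X=0, Z=2, W=1, Y=3) weight 1/80
  (X=0, Z=3, W=0, Y=2) weight 1/48
  (X=0, Z=3, W=1, Y=1) weight 1/240
  (X=0, Z=3, W=1, Y=3) weight 1/240
  (X=0, Z=4, W=0, Y=2) weight 1/48
  (X=0, Z=4, W=1, Y=1) weight 1/240
  … 28 more
Group by Y:
  weight(Y=1) = 1/12
  weight(Y=2) = 1/4
  weight(Y=3) = 1/12
Total weight = 1/12 + 1/4 + 1/12 = 5/12
P(Y=1 | obs) = 1/12 / 5/12 = 1/5
P(Y=2 | obs) = 1/4 / 5/12 = 3/5
P(Y=3 | obs) = 1/12 / 5/12 = 1/5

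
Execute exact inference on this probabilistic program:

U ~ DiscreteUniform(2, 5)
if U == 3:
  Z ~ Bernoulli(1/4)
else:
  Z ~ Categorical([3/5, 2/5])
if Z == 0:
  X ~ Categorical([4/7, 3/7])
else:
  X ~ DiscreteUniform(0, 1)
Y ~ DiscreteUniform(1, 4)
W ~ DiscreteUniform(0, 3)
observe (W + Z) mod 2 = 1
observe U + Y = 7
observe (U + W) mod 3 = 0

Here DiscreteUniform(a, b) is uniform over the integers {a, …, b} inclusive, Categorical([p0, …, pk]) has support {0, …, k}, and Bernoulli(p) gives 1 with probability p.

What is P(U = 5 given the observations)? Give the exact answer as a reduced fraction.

Enumerate traces; 8 have nonzero weight after conditioning:
  (U=3, Z=0, X=0, Y=4, W=3) weight 3/448
  (U=3, Z=0, X=1, Y=4, W=3) weight 9/1792
  (U=3, Z=1, X=0, Y=4, W=0) weight 1/512
  (U=3, Z=1, X=1, Y=4, W=0) weight 1/512
  (U=4, Z=1, X=0, Y=3, W=2) weight 1/320
  (U=4, Z=1, X=1, Y=3, W=2) weight 1/320
  (U=5, Z=0, X=0, Y=2, W=1) weight 3/560
  (U=5, Z=0, X=1, Y=2, W=1) weight 9/2240
Group by U:
  weight(U=3) = 1/64
  weight(U=4) = 1/160
  weight(U=5) = 3/320
Total weight = 1/64 + 1/160 + 3/320 = 1/32
P(U=3 | obs) = 1/64 / 1/32 = 1/2
P(U=4 | obs) = 1/160 / 1/32 = 1/5
P(U=5 | obs) = 3/320 / 1/32 = 3/10

P(U = 5 | obs) = 3/10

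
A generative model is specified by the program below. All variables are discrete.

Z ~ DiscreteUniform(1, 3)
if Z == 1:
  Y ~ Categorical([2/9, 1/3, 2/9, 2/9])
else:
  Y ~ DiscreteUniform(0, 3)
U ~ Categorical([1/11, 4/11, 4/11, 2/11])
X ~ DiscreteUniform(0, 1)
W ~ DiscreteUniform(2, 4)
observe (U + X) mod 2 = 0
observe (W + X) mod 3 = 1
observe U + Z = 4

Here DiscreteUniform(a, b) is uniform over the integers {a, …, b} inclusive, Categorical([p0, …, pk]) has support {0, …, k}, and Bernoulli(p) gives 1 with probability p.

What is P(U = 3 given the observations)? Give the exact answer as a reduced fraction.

Enumerate traces; 12 have nonzero weight after conditioning:
  (Z=1, Y=0, U=3, X=1, W=3) weight 2/891
  (Z=1, Y=1, U=3, X=1, W=3) weight 1/297
  (Z=1, Y=2, U=3, X=1, W=3) weight 2/891
  (Z=1, Y=3, U=3, X=1, W=3) weight 2/891
  (Z=2, Y=0, U=2, X=0, W=4) weight 1/198
  (Z=2, Y=1, U=2, X=0, W=4) weight 1/198
  (Z=2, Y=2, U=2, X=0, W=4) weight 1/198
  (Z=2, Y=3, U=2, X=0, W=4) weight 1/198
  (Z=3, Y=0, U=1, X=1, W=3) weight 1/198
  … 3 more
Group by U:
  weight(U=1) = 2/99
  weight(U=2) = 2/99
  weight(U=3) = 1/99
Total weight = 2/99 + 2/99 + 1/99 = 5/99
P(U=1 | obs) = 2/99 / 5/99 = 2/5
P(U=2 | obs) = 2/99 / 5/99 = 2/5
P(U=3 | obs) = 1/99 / 5/99 = 1/5

P(U = 3 | obs) = 1/5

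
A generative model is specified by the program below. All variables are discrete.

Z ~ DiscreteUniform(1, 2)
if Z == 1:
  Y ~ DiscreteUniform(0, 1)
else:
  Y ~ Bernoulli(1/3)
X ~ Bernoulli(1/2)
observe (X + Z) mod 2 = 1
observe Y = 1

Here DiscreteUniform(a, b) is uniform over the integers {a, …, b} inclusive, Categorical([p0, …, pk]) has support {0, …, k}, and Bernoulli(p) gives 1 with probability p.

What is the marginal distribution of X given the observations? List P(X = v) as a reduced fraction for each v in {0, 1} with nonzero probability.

P(X=0) = 3/5, P(X=1) = 2/5

Enumerate traces; 2 have nonzero weight after conditioning:
  (Z=1, Y=1, X=0) weight 1/8
  (Z=2, Y=1, X=1) weight 1/12
Group by X:
  weight(X=0) = 1/8
  weight(X=1) = 1/12
Total weight = 1/8 + 1/12 = 5/24
P(X=0 | obs) = 1/8 / 5/24 = 3/5
P(X=1 | obs) = 1/12 / 5/24 = 2/5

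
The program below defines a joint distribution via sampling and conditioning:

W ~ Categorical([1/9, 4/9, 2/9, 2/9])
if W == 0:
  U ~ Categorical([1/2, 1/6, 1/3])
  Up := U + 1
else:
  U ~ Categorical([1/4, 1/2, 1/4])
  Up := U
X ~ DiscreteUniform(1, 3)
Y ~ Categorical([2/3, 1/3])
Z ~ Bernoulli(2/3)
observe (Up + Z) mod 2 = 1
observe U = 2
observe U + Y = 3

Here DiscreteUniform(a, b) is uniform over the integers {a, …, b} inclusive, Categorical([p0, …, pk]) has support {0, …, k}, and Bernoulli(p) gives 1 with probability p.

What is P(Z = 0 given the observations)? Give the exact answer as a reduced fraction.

P(Z = 0 | obs) = 1/13

Enumerate traces; 12 have nonzero weight after conditioning:
  (W=0, U=2, X=1, Y=1, Z=0) weight 1/729
  (W=0, U=2, X=2, Y=1, Z=0) weight 1/729
  (W=0, U=2, X=3, Y=1, Z=0) weight 1/729
  (W=1, U=2, X=1, Y=1, Z=1) weight 2/243
  (W=1, U=2, X=2, Y=1, Z=1) weight 2/243
  (W=1, U=2, X=3, Y=1, Z=1) weight 2/243
  (W=2, U=2, X=1, Y=1, Z=1) weight 1/243
  (W=2, U=2, X=2, Y=1, Z=1) weight 1/243
  … 4 more
Group by Z:
  weight(Z=0) = 1/243
  weight(Z=1) = 4/81
Total weight = 1/243 + 4/81 = 13/243
P(Z=0 | obs) = 1/243 / 13/243 = 1/13
P(Z=1 | obs) = 4/81 / 13/243 = 12/13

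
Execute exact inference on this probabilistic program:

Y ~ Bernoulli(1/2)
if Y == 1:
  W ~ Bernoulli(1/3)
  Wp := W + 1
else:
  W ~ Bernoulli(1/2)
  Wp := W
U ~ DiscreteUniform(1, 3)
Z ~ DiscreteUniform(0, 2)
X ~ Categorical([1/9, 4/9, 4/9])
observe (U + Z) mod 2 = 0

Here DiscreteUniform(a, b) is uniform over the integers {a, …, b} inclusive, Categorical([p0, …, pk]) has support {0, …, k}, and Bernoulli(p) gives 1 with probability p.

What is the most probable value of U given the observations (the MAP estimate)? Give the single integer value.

Enumerate traces; 48 have nonzero weight after conditioning:
  (Y=0, W=0, U=1, Z=1, X=0) weight 1/324
  (Y=0, W=0, U=1, Z=1, X=1) weight 1/81
  (Y=0, W=0, U=1, Z=1, X=2) weight 1/81
  (Y=0, W=0, U=2, Z=0, X=0) weight 1/324
  (Y=0, W=0, U=2, Z=0, X=1) weight 1/81
  (Y=0, W=0, U=2, Z=0, X=2) weight 1/81
  (Y=0, W=0, U=2, Z=2, X=0) weight 1/324
  (Y=0, W=0, U=2, Z=2, X=1) weight 1/81
  (Y=0, W=0, U=3, Z=1, X=0) weight 1/324
  … 39 more
Group by U:
  weight(U=1) = 1/9
  weight(U=2) = 2/9
  weight(U=3) = 1/9
Total weight = 1/9 + 2/9 + 1/9 = 4/9
P(U=1 | obs) = 1/9 / 4/9 = 1/4
P(U=2 | obs) = 2/9 / 4/9 = 1/2
P(U=3 | obs) = 1/9 / 4/9 = 1/4
argmax = 2

argmax_v P(U = v | obs) = 2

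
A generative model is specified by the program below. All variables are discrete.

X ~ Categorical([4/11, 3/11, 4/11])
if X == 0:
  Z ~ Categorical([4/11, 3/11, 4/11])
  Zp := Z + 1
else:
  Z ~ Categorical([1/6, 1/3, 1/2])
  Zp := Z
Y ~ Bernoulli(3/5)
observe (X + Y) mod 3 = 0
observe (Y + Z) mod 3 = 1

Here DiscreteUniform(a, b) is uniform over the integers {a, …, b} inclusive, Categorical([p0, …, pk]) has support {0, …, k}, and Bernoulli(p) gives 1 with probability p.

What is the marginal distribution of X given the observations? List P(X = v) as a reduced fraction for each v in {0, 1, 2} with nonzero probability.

P(X=0) = 12/23, P(X=2) = 11/23

Enumerate traces; 2 have nonzero weight after conditioning:
  (X=0, Z=1, Y=0) weight 24/605
  (X=2, Z=0, Y=1) weight 2/55
Group by X:
  weight(X=0) = 24/605
  weight(X=2) = 2/55
Total weight = 24/605 + 2/55 = 46/605
P(X=0 | obs) = 24/605 / 46/605 = 12/23
P(X=2 | obs) = 2/55 / 46/605 = 11/23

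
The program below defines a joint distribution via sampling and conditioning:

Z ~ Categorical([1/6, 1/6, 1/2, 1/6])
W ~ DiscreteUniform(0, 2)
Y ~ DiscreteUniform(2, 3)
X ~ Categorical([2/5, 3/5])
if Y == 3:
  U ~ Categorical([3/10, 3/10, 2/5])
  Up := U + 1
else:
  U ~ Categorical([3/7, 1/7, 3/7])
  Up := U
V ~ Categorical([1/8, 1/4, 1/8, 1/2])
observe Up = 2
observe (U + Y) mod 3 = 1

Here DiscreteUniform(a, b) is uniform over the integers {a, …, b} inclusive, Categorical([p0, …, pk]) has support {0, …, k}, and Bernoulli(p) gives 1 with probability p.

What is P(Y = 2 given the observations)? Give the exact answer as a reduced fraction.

Enumerate traces; 192 have nonzero weight after conditioning:
  (Z=0, W=0, Y=2, X=0, U=2, V=0) weight 1/1680
  (Z=0, W=0, Y=2, X=0, U=2, V=1) weight 1/840
  (Z=0, W=0, Y=2, X=0, U=2, V=2) weight 1/1680
  (Z=0, W=0, Y=2, X=0, U=2, V=3) weight 1/420
  (Z=0, W=0, Y=2, X=1, U=2, V=0) weight 1/1120
  (Z=0, W=0, Y=2, X=1, U=2, V=1) weight 1/560
  (Z=0, W=0, Y=2, X=1, U=2, V=2) weight 1/1120
  (Z=0, W=0, Y=2, X=1, U=2, V=3) weight 1/280
  (Z=0, W=0, Y=3, X=0, U=1, V=0) weight 1/2400
  … 183 more
Group by Y:
  weight(Y=2) = 3/14
  weight(Y=3) = 3/20
Total weight = 3/14 + 3/20 = 51/140
P(Y=2 | obs) = 3/14 / 51/140 = 10/17
P(Y=3 | obs) = 3/20 / 51/140 = 7/17

P(Y = 2 | obs) = 10/17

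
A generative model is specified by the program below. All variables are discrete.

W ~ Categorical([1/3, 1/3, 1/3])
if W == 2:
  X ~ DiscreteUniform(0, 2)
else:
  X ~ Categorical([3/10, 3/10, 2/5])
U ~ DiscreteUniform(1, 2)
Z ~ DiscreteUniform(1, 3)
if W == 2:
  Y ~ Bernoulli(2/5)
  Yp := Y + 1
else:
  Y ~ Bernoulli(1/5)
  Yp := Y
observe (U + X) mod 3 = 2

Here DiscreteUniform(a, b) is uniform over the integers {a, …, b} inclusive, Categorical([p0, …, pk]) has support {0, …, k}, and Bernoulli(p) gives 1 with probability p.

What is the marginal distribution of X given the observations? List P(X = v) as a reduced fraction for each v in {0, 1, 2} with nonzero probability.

Enumerate traces; 36 have nonzero weight after conditioning:
  (W=0, X=0, U=2, Z=1, Y=0) weight 1/75
  (W=0, X=0, U=2, Z=1, Y=1) weight 1/300
  (W=0, X=0, U=2, Z=2, Y=0) weight 1/75
  (W=0, X=0, U=2, Z=2, Y=1) weight 1/300
  (W=0, X=0, U=2, Z=3, Y=0) weight 1/75
  (W=0, X=0, U=2, Z=3, Y=1) weight 1/300
  (W=0, X=1, U=1, Z=1, Y=0) weight 1/75
  (W=0, X=1, U=1, Z=1, Y=1) weight 1/300
  … 28 more
Group by X:
  weight(X=0) = 7/45
  weight(X=1) = 7/45
Total weight = 7/45 + 7/45 = 14/45
P(X=0 | obs) = 7/45 / 14/45 = 1/2
P(X=1 | obs) = 7/45 / 14/45 = 1/2

P(X=0) = 1/2, P(X=1) = 1/2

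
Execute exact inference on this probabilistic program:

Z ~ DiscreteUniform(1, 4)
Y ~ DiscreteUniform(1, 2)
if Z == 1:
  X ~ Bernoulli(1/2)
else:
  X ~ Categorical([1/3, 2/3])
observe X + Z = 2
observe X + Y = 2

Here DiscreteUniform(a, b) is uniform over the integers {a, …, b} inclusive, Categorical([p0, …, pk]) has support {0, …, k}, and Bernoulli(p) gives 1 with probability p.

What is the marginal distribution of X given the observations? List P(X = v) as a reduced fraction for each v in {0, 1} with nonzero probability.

P(X=0) = 2/5, P(X=1) = 3/5

Enumerate traces; 2 have nonzero weight after conditioning:
  (Z=1, Y=1, X=1) weight 1/16
  (Z=2, Y=2, X=0) weight 1/24
Group by X:
  weight(X=0) = 1/24
  weight(X=1) = 1/16
Total weight = 1/24 + 1/16 = 5/48
P(X=0 | obs) = 1/24 / 5/48 = 2/5
P(X=1 | obs) = 1/16 / 5/48 = 3/5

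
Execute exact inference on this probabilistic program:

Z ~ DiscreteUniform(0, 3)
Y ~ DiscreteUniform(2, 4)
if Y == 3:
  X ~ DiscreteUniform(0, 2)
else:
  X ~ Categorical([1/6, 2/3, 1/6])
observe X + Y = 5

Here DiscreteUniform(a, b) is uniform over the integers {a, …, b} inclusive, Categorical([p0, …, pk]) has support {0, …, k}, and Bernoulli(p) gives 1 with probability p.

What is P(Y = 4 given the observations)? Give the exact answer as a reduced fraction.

P(Y = 4 | obs) = 2/3

Enumerate traces; 8 have nonzero weight after conditioning:
  (Z=0, Y=3, X=2) weight 1/36
  (Z=0, Y=4, X=1) weight 1/18
  (Z=1, Y=3, X=2) weight 1/36
  (Z=1, Y=4, X=1) weight 1/18
  (Z=2, Y=3, X=2) weight 1/36
  (Z=2, Y=4, X=1) weight 1/18
  (Z=3, Y=3, X=2) weight 1/36
  (Z=3, Y=4, X=1) weight 1/18
Group by Y:
  weight(Y=3) = 1/9
  weight(Y=4) = 2/9
Total weight = 1/9 + 2/9 = 1/3
P(Y=3 | obs) = 1/9 / 1/3 = 1/3
P(Y=4 | obs) = 2/9 / 1/3 = 2/3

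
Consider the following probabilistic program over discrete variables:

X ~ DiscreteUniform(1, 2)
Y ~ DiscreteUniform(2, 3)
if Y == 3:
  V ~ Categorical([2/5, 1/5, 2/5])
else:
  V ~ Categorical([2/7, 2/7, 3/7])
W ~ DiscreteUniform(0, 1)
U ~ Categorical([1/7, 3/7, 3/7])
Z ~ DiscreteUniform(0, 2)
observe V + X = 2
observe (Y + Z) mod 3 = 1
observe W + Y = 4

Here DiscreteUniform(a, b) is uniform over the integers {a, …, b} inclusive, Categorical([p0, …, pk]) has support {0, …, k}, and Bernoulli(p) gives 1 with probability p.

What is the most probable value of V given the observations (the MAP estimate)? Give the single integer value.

argmax_v P(V = v | obs) = 0

Enumerate traces; 6 have nonzero weight after conditioning:
  (X=1, Y=3, V=1, W=1, U=0, Z=1) weight 1/840
  (X=1, Y=3, V=1, W=1, U=1, Z=1) weight 1/280
  (X=1, Y=3, V=1, W=1, U=2, Z=1) weight 1/280
  (X=2, Y=3, V=0, W=1, U=0, Z=1) weight 1/420
  (X=2, Y=3, V=0, W=1, U=1, Z=1) weight 1/140
  (X=2, Y=3, V=0, W=1, U=2, Z=1) weight 1/140
Group by V:
  weight(V=0) = 1/60
  weight(V=1) = 1/120
Total weight = 1/60 + 1/120 = 1/40
P(V=0 | obs) = 1/60 / 1/40 = 2/3
P(V=1 | obs) = 1/120 / 1/40 = 1/3
argmax = 0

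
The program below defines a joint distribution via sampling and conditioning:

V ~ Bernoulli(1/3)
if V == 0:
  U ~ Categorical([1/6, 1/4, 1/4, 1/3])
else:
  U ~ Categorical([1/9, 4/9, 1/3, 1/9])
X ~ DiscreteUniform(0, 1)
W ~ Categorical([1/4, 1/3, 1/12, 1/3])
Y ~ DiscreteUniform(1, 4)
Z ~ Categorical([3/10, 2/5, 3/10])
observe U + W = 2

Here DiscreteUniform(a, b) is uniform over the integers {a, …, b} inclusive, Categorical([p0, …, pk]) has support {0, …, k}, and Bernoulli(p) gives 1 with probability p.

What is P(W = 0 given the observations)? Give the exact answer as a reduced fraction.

P(W = 0 | obs) = 45/121

Enumerate traces; 144 have nonzero weight after conditioning:
  (V=0, U=0, X=0, W=2, Y=1, Z=0) weight 1/2880
  (V=0, U=0, X=0, W=2, Y=1, Z=1) weight 1/2160
  (V=0, U=0, X=0, W=2, Y=1, Z=2) weight 1/2880
  (V=0, U=0, X=0, W=2, Y=2, Z=0) weight 1/2880
  (V=0, U=0, X=0, W=2, Y=2, Z=1) weight 1/2160
  (V=0, U=0, X=0, W=2, Y=2, Z=2) weight 1/2880
  (V=0, U=0, X=0, W=2, Y=3, Z=0) weight 1/2880
  (V=0, U=0, X=0, W=2, Y=3, Z=1) weight 1/2160
  (V=0, U=1, X=0, W=1, Y=1, Z=0) weight 1/480
  (V=0, U=2, X=0, W=0, Y=1, Z=0) weight 1/640
  … 134 more
Group by W:
  weight(W=0) = 5/72
  weight(W=1) = 17/162
  weight(W=2) = 1/81
Total weight = 5/72 + 17/162 + 1/81 = 121/648
P(W=0 | obs) = 5/72 / 121/648 = 45/121
P(W=1 | obs) = 17/162 / 121/648 = 68/121
P(W=2 | obs) = 1/81 / 121/648 = 8/121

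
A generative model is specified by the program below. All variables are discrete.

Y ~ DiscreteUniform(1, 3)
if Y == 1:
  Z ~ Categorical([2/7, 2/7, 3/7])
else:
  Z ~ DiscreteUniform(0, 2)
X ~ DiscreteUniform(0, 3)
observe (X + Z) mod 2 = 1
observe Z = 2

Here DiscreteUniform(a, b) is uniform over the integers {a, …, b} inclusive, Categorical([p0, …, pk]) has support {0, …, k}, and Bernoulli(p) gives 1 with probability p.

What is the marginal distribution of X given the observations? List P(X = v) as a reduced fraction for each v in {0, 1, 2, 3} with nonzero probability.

Enumerate traces; 6 have nonzero weight after conditioning:
  (Y=1, Z=2, X=1) weight 1/28
  (Y=1, Z=2, X=3) weight 1/28
  (Y=2, Z=2, X=1) weight 1/36
  (Y=2, Z=2, X=3) weight 1/36
  (Y=3, Z=2, X=1) weight 1/36
  (Y=3, Z=2, X=3) weight 1/36
Group by X:
  weight(X=1) = 23/252
  weight(X=3) = 23/252
Total weight = 23/252 + 23/252 = 23/126
P(X=1 | obs) = 23/252 / 23/126 = 1/2
P(X=3 | obs) = 23/252 / 23/126 = 1/2

P(X=1) = 1/2, P(X=3) = 1/2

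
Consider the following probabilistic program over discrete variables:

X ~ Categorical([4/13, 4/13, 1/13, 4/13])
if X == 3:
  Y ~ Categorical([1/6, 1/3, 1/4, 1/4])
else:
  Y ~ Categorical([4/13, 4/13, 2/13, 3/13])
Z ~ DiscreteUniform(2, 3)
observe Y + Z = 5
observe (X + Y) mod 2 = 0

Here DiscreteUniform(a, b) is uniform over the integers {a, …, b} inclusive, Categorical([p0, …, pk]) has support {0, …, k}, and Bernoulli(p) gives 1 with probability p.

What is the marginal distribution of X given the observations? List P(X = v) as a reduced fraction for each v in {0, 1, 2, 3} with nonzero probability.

Enumerate traces; 4 have nonzero weight after conditioning:
  (X=0, Y=2, Z=3) weight 4/169
  (X=1, Y=3, Z=2) weight 6/169
  (X=2, Y=2, Z=3) weight 1/169
  (X=3, Y=3, Z=2) weight 1/26
Group by X:
  weight(X=0) = 4/169
  weight(X=1) = 6/169
  weight(X=2) = 1/169
  weight(X=3) = 1/26
Total weight = 4/169 + 6/169 + 1/169 + 1/26 = 35/338
P(X=0 | obs) = 4/169 / 35/338 = 8/35
P(X=1 | obs) = 6/169 / 35/338 = 12/35
P(X=2 | obs) = 1/169 / 35/338 = 2/35
P(X=3 | obs) = 1/26 / 35/338 = 13/35

P(X=0) = 8/35, P(X=1) = 12/35, P(X=2) = 2/35, P(X=3) = 13/35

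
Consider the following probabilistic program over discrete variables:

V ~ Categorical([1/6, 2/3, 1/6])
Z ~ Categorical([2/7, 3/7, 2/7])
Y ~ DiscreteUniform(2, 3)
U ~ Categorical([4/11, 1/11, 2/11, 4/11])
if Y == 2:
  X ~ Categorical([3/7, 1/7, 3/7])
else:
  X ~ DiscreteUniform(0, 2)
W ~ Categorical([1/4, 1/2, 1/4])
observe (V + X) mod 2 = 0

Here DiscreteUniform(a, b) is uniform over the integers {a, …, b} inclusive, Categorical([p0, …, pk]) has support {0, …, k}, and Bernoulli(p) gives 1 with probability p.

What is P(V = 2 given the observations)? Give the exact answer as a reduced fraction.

Enumerate traces; 360 have nonzero weight after conditioning:
  (V=0, Z=0, Y=2, U=0, X=0, W=0) weight 1/1078
  (V=0, Z=0, Y=2, U=0, X=0, W=1) weight 1/539
  (V=0, Z=0, Y=2, U=0, X=0, W=2) weight 1/1078
  (V=0, Z=0, Y=2, U=0, X=2, W=0) weight 1/1078
  (V=0, Z=0, Y=2, U=0, X=2, W=1) weight 1/539
  (V=0, Z=0, Y=2, U=0, X=2, W=2) weight 1/1078
  (V=0, Z=0, Y=2, U=1, X=0, W=0) weight 1/4312
  (V=0, Z=0, Y=2, U=1, X=0, W=1) weight 1/2156
  (V=1, Z=0, Y=2, U=0, X=1, W=0) weight 2/1617
  (V=2, Z=0, Y=2, U=0, X=0, W=0) weight 1/1078
  … 350 more
Group by V:
  weight(V=0) = 8/63
  weight(V=1) = 10/63
  weight(V=2) = 8/63
Total weight = 8/63 + 10/63 + 8/63 = 26/63
P(V=0 | obs) = 8/63 / 26/63 = 4/13
P(V=1 | obs) = 10/63 / 26/63 = 5/13
P(V=2 | obs) = 8/63 / 26/63 = 4/13

P(V = 2 | obs) = 4/13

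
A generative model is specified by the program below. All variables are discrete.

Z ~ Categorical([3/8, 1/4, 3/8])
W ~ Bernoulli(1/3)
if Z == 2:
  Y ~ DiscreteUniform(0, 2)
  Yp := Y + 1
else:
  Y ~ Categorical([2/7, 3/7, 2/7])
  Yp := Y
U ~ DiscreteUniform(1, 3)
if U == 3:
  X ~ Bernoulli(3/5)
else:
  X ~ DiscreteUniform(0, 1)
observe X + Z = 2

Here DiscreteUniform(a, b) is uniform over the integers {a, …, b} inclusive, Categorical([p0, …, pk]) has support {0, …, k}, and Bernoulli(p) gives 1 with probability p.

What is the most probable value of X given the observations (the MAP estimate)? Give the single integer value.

argmax_v P(X = v | obs) = 0

Enumerate traces; 36 have nonzero weight after conditioning:
  (Z=1, W=0, Y=0, U=1, X=1) weight 1/126
  (Z=1, W=0, Y=0, U=2, X=1) weight 1/126
  (Z=1, W=0, Y=0, U=3, X=1) weight 1/105
  (Z=1, W=0, Y=1, U=1, X=1) weight 1/84
  (Z=1, W=0, Y=1, U=2, X=1) weight 1/84
  (Z=1, W=0, Y=1, U=3, X=1) weight 1/70
  (Z=1, W=0, Y=2, U=1, X=1) weight 1/126
  (Z=1, W=0, Y=2, U=2, X=1) weight 1/126
  (Z=2, W=0, Y=0, U=1, X=0) weight 1/72
  … 27 more
Group by X:
  weight(X=0) = 7/40
  weight(X=1) = 2/15
Total weight = 7/40 + 2/15 = 37/120
P(X=0 | obs) = 7/40 / 37/120 = 21/37
P(X=1 | obs) = 2/15 / 37/120 = 16/37
argmax = 0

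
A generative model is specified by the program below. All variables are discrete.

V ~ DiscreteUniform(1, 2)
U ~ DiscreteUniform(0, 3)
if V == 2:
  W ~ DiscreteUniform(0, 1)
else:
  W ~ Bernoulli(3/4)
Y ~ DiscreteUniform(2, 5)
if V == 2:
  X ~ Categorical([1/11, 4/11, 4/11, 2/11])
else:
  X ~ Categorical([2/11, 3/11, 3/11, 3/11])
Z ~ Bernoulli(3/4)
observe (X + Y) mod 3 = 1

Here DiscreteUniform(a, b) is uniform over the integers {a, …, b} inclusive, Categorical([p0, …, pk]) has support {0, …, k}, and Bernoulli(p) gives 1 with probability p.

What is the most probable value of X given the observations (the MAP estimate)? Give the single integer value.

argmax_v P(X = v | obs) = 2

Enumerate traces; 160 have nonzero weight after conditioning:
  (V=1, U=0, W=0, Y=2, X=2, Z=0) weight 3/5632
  (V=1, U=0, W=0, Y=2, X=2, Z=1) weight 9/5632
  (V=1, U=0, W=0, Y=3, X=1, Z=0) weight 3/5632
  (V=1, U=0, W=0, Y=3, X=1, Z=1) weight 9/5632
  (V=1, U=0, W=0, Y=4, X=0, Z=0) weight 1/2816
  (V=1, U=0, W=0, Y=4, X=0, Z=1) weight 3/2816
  (V=1, U=0, W=0, Y=4, X=3, Z=0) weight 3/5632
  (V=1, U=0, W=0, Y=4, X=3, Z=1) weight 9/5632
  … 152 more
Group by X:
  weight(X=0) = 3/88
  weight(X=1) = 7/88
  weight(X=2) = 7/44
  weight(X=3) = 5/88
Total weight = 3/88 + 7/88 + 7/44 + 5/88 = 29/88
P(X=0 | obs) = 3/88 / 29/88 = 3/29
P(X=1 | obs) = 7/88 / 29/88 = 7/29
P(X=2 | obs) = 7/44 / 29/88 = 14/29
P(X=3 | obs) = 5/88 / 29/88 = 5/29
argmax = 2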